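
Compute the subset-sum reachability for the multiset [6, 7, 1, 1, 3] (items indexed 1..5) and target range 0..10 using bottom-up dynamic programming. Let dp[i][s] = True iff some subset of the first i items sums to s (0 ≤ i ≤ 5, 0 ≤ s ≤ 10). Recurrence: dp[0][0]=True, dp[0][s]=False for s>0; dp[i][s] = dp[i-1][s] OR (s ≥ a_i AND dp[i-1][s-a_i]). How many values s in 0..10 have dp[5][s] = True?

i\s   0   1   2   3   4   5   6   7   8   9  10
  0   T   F   F   F   F   F   F   F   F   F   F
  1   T   F   F   F   F   F   T   F   F   F   F
  2   T   F   F   F   F   F   T   T   F   F   F
  3   T   T   F   F   F   F   T   T   T   F   F
  4   T   T   T   F   F   F   T   T   T   T   F
  5   T   T   T   T   T   T   T   T   T   T   T

11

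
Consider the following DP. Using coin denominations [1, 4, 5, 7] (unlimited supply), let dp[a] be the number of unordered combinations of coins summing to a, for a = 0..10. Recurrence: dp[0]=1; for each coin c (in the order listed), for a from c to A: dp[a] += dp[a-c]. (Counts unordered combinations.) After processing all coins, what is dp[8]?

5

after  coin     0     1     2     3     4     5     6     7     8     9    10
          1     1     1     1     1     1     1     1     1     1     1     1
          4     1     1     1     1     2     2     2     2     3     3     3
          5     1     1     1     1     2     3     3     3     4     5     6
          7     1     1     1     1     2     3     3     4     5     6     7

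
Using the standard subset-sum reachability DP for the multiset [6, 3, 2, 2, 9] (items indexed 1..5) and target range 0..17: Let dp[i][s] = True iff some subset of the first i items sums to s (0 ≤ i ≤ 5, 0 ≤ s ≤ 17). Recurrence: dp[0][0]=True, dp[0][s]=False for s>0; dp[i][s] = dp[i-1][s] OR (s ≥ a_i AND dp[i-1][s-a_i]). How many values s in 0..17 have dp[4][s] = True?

12

i\s   0   1   2   3   4   5   6   7   8   9  10  11  12  13  14  15  16  17
  0   T   F   F   F   F   F   F   F   F   F   F   F   F   F   F   F   F   F
  1   T   F   F   F   F   F   T   F   F   F   F   F   F   F   F   F   F   F
  2   T   F   F   T   F   F   T   F   F   T   F   F   F   F   F   F   F   F
  3   T   F   T   T   F   T   T   F   T   T   F   T   F   F   F   F   F   F
  4   T   F   T   T   T   T   T   T   T   T   T   T   F   T   F   F   F   F
  5   T   F   T   T   T   T   T   T   T   T   T   T   T   T   T   T   T   T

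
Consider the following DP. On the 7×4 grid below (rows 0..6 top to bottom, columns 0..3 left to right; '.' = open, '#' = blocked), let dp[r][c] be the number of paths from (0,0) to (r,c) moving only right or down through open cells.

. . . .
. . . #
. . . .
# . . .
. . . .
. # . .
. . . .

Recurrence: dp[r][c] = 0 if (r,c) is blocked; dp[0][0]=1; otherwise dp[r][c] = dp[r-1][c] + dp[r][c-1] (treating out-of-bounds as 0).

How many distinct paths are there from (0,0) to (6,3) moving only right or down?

r\c   0   1   2   3
  0   1   1   1   1
  1   1   2   3   0
  2   1   3   6   6
  3   0   3   9  15
  4   0   3  12  27
  5   0   0  12  39
  6   0   0  12  51

51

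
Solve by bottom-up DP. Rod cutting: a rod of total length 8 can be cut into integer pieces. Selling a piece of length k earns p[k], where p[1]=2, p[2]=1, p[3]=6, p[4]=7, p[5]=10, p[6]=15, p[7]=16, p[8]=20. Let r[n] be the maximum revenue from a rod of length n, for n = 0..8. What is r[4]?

8

   n    0    1    2    3    4    5    6    7    8
r[n]    0    2    4    6    8   10   15   17   20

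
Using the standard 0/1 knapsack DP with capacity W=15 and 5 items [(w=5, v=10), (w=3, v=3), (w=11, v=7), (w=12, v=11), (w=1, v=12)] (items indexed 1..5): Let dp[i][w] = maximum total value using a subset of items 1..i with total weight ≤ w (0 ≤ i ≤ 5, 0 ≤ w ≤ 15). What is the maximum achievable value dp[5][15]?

i\w   0   1   2   3   4   5   6   7   8   9  10  11  12  13  14  15
  0   0   0   0   0   0   0   0   0   0   0   0   0   0   0   0   0
  1   0   0   0   0   0  10  10  10  10  10  10  10  10  10  10  10
  2   0   0   0   3   3  10  10  10  13  13  13  13  13  13  13  13
  3   0   0   0   3   3  10  10  10  13  13  13  13  13  13  13  13
  4   0   0   0   3   3  10  10  10  13  13  13  13  13  13  13  14
  5   0  12  12  12  15  15  22  22  22  25  25  25  25  25  25  25

25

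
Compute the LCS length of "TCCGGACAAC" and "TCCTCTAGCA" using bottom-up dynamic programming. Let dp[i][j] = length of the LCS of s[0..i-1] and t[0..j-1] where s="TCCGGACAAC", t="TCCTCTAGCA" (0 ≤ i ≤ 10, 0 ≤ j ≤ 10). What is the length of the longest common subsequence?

   ''  T  C  C  T  C  T  A  G  C  A
''  0  0  0  0  0  0  0  0  0  0  0
 T  0  1  1  1  1  1  1  1  1  1  1
 C  0  1  2  2  2  2  2  2  2  2  2
 C  0  1  2  3  3  3  3  3  3  3  3
 G  0  1  2  3  3  3  3  3  4  4  4
 G  0  1  2  3  3  3  3  3  4  4  4
 A  0  1  2  3  3  3  3  4  4  4  5
 C  0  1  2  3  3  4  4  4  4  5  5
 A  0  1  2  3  3  4  4  5  5  5  6
 A  0  1  2  3  3  4  4  5  5  5  6
 C  0  1  2  3  3  4  4  5  5  6  6

6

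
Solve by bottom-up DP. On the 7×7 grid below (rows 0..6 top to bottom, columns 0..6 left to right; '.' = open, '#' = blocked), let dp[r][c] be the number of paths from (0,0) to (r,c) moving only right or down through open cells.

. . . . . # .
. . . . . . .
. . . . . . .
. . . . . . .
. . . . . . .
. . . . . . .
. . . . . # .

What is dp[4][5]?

r\c   0   1   2   3   4   5   6
  0   1   1   1   1   1   0   0
  1   1   2   3   4   5   5   5
  2   1   3   6  10  15  20  25
  3   1   4  10  20  35  55  80
  4   1   5  15  35  70 125 205
  5   1   6  21  56 126 251 456
  6   1   7  28  84 210   0 456

125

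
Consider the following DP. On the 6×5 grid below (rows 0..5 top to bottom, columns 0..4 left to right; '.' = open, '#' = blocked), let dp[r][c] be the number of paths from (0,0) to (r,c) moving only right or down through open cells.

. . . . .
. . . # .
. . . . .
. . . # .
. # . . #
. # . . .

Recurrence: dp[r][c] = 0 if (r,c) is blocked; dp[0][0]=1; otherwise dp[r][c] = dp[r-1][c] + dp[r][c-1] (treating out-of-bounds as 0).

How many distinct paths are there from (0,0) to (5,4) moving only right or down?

20

r\c   0   1   2   3   4
  0   1   1   1   1   1
  1   1   2   3   0   1
  2   1   3   6   6   7
  3   1   4  10   0   7
  4   1   0  10  10   0
  5   1   0  10  20  20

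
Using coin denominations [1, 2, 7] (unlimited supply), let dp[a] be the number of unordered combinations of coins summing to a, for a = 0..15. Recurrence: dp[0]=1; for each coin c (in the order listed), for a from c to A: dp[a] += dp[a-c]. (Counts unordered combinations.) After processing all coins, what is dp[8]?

after  coin     0     1     2     3     4     5     6     7     8     9    10    11    12    13    14    15
          1     1     1     1     1     1     1     1     1     1     1     1     1     1     1     1     1
          2     1     1     2     2     3     3     4     4     5     5     6     6     7     7     8     8
          7     1     1     2     2     3     3     4     5     6     7     8     9    10    11    13    14

6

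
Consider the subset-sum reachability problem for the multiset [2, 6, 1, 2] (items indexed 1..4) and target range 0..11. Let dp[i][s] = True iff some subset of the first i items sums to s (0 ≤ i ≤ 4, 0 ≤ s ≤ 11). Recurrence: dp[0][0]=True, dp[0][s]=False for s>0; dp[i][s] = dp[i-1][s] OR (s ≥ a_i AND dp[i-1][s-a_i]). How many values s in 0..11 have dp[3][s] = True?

8

i\s   0   1   2   3   4   5   6   7   8   9  10  11
  0   T   F   F   F   F   F   F   F   F   F   F   F
  1   T   F   T   F   F   F   F   F   F   F   F   F
  2   T   F   T   F   F   F   T   F   T   F   F   F
  3   T   T   T   T   F   F   T   T   T   T   F   F
  4   T   T   T   T   T   T   T   T   T   T   T   T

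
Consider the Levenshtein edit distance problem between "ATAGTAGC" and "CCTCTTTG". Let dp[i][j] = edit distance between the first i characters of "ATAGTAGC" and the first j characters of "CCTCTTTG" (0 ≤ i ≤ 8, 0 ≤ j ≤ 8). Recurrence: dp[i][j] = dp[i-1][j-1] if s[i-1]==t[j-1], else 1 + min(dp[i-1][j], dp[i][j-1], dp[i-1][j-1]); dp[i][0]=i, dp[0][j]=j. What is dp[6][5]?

5

   ''  C  C  T  C  T  T  T  G
''  0  1  2  3  4  5  6  7  8
 A  1  1  2  3  4  5  6  7  8
 T  2  2  2  2  3  4  5  6  7
 A  3  3  3  3  3  4  5  6  7
 G  4  4  4  4  4  4  5  6  6
 T  5  5  5  4  5  4  4  5  6
 A  6  6  6  5  5  5  5  5  6
 G  7  7  7  6  6  6  6  6  5
 C  8  7  7  7  6  7  7  7  6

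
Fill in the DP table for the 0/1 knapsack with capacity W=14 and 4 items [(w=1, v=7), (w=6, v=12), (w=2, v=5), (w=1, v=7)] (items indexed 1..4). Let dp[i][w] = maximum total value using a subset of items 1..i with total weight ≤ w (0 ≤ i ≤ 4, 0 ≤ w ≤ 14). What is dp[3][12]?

i\w   0   1   2   3   4   5   6   7   8   9  10  11  12  13  14
  0   0   0   0   0   0   0   0   0   0   0   0   0   0   0   0
  1   0   7   7   7   7   7   7   7   7   7   7   7   7   7   7
  2   0   7   7   7   7   7  12  19  19  19  19  19  19  19  19
  3   0   7   7  12  12  12  12  19  19  24  24  24  24  24  24
  4   0   7  14  14  19  19  19  19  26  26  31  31  31  31  31

24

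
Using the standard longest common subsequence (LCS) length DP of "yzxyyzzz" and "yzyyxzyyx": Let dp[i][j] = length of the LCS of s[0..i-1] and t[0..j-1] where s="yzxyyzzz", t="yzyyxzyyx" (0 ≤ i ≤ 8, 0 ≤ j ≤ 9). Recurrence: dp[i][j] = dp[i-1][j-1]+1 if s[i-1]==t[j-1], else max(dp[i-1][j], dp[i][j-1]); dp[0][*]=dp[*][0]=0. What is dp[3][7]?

   ''  y  z  y  y  x  z  y  y  x
''  0  0  0  0  0  0  0  0  0  0
 y  0  1  1  1  1  1  1  1  1  1
 z  0  1  2  2  2  2  2  2  2  2
 x  0  1  2  2  2  3  3  3  3  3
 y  0  1  2  3  3  3  3  4  4  4
 y  0  1  2  3  4  4  4  4  5  5
 z  0  1  2  3  4  4  5  5  5  5
 z  0  1  2  3  4  4  5  5  5  5
 z  0  1  2  3  4  4  5  5  5  5

3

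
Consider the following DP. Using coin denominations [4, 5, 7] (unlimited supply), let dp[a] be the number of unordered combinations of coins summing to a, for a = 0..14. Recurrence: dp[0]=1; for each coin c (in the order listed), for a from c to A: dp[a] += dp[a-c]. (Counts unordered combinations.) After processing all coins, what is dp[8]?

1

after  coin     0     1     2     3     4     5     6     7     8     9    10    11    12    13    14
          4     1     0     0     0     1     0     0     0     1     0     0     0     1     0     0
          5     1     0     0     0     1     1     0     0     1     1     1     0     1     1     1
          7     1     0     0     0     1     1     0     1     1     1     1     1     2     1     2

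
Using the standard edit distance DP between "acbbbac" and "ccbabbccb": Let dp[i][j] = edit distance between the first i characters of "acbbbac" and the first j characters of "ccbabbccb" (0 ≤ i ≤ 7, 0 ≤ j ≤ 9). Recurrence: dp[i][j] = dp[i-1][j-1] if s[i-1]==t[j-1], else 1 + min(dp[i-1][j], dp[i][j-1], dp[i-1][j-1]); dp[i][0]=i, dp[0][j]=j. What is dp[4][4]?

2

   ''  c  c  b  a  b  b  c  c  b
''  0  1  2  3  4  5  6  7  8  9
 a  1  1  2  3  3  4  5  6  7  8
 c  2  1  1  2  3  4  5  5  6  7
 b  3  2  2  1  2  3  4  5  6  6
 b  4  3  3  2  2  2  3  4  5  6
 b  5  4  4  3  3  2  2  3  4  5
 a  6  5  5  4  3  3  3  3  4  5
 c  7  6  5  5  4  4  4  3  3  4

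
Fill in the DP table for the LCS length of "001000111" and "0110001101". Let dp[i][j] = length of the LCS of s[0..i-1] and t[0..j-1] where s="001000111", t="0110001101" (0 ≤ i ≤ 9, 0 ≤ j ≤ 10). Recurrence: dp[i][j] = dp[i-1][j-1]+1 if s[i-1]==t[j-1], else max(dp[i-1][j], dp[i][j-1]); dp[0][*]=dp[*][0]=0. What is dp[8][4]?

3

   ''  0  1  1  0  0  0  1  1  0  1
''  0  0  0  0  0  0  0  0  0  0  0
 0  0  1  1  1  1  1  1  1  1  1  1
 0  0  1  1  1  2  2  2  2  2  2  2
 1  0  1  2  2  2  2  2  3  3  3  3
 0  0  1  2  2  3  3  3  3  3  4  4
 0  0  1  2  2  3  4  4  4  4  4  4
 0  0  1  2  2  3  4  5  5  5  5  5
 1  0  1  2  3  3  4  5  6  6  6  6
 1  0  1  2  3  3  4  5  6  7  7  7
 1  0  1  2  3  3  4  5  6  7  7  8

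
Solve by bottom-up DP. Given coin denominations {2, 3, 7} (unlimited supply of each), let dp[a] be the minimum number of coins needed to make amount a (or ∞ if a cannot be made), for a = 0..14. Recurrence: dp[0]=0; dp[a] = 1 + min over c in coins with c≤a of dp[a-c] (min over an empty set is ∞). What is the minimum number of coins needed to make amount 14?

 a  0  1  2  3  4  5  6  7  8  9 10 11 12 13 14
dp  0  -  1  1  2  2  2  1  3  2  2  3  3  3  2
(- denotes ∞ / unreachable)

2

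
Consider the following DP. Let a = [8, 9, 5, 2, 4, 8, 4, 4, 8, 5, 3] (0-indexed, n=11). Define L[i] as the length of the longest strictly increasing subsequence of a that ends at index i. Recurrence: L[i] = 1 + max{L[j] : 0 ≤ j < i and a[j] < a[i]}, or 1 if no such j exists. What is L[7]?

   i    0    1    2    3    4    5    6    7    8    9   10
a[i]    8    9    5    2    4    8    4    4    8    5    3
L[i]    1    2    1    1    2    3    2    2    3    3    2

2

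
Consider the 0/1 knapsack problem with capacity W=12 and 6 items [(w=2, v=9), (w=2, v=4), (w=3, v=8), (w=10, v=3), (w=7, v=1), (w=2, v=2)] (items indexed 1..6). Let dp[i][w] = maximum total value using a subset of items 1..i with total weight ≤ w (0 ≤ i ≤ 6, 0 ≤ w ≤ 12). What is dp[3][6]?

i\w   0   1   2   3   4   5   6   7   8   9  10  11  12
  0   0   0   0   0   0   0   0   0   0   0   0   0   0
  1   0   0   9   9   9   9   9   9   9   9   9   9   9
  2   0   0   9   9  13  13  13  13  13  13  13  13  13
  3   0   0   9   9  13  17  17  21  21  21  21  21  21
  4   0   0   9   9  13  17  17  21  21  21  21  21  21
  5   0   0   9   9  13  17  17  21  21  21  21  21  21
  6   0   0   9   9  13  17  17  21  21  23  23  23  23

17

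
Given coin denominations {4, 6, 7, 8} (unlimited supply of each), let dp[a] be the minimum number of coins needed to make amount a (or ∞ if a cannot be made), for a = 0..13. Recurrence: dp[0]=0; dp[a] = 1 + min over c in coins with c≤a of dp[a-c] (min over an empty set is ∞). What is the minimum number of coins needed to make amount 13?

 a  0  1  2  3  4  5  6  7  8  9 10 11 12 13
dp  0  -  -  -  1  -  1  1  1  -  2  2  2  2
(- denotes ∞ / unreachable)

2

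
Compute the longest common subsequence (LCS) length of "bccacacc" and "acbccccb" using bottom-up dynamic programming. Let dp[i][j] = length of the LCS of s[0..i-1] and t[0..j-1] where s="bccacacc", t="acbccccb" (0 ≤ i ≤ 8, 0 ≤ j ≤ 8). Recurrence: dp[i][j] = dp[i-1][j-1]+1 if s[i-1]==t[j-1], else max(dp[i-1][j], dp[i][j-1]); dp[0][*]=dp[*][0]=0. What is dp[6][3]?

2

   ''  a  c  b  c  c  c  c  b
''  0  0  0  0  0  0  0  0  0
 b  0  0  0  1  1  1  1  1  1
 c  0  0  1  1  2  2  2  2  2
 c  0  0  1  1  2  3  3  3  3
 a  0  1  1  1  2  3  3  3  3
 c  0  1  2  2  2  3  4  4  4
 a  0  1  2  2  2  3  4  4  4
 c  0  1  2  2  3  3  4  5  5
 c  0  1  2  2  3  4  4  5  5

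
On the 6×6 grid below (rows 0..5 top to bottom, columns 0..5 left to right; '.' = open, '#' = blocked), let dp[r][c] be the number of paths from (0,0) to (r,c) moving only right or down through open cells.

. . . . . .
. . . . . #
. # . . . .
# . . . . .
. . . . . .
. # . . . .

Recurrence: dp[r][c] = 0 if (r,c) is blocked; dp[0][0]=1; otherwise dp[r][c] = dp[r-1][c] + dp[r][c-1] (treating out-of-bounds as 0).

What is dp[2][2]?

r\c   0   1   2   3   4   5
  0   1   1   1   1   1   1
  1   1   2   3   4   5   0
  2   1   0   3   7  12  12
  3   0   0   3  10  22  34
  4   0   0   3  13  35  69
  5   0   0   3  16  51 120

3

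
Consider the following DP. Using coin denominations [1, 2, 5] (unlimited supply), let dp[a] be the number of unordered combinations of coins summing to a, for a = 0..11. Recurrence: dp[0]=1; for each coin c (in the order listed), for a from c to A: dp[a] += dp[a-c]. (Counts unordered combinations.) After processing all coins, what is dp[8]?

after  coin     0     1     2     3     4     5     6     7     8     9    10    11
          1     1     1     1     1     1     1     1     1     1     1     1     1
          2     1     1     2     2     3     3     4     4     5     5     6     6
          5     1     1     2     2     3     4     5     6     7     8    10    11

7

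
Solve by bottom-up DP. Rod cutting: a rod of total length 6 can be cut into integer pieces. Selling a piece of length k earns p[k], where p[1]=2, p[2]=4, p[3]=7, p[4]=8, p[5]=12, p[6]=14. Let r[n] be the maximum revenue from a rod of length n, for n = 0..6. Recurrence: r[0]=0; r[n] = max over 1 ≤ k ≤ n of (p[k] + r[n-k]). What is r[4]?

9

   n    0    1    2    3    4    5    6
r[n]    0    2    4    7    9   12   14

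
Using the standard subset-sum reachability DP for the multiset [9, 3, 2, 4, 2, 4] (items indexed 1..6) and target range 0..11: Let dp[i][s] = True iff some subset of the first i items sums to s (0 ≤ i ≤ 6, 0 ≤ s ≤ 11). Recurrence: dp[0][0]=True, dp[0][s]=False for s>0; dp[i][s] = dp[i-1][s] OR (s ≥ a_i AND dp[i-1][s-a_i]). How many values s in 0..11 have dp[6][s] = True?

11

i\s   0   1   2   3   4   5   6   7   8   9  10  11
  0   T   F   F   F   F   F   F   F   F   F   F   F
  1   T   F   F   F   F   F   F   F   F   T   F   F
  2   T   F   F   T   F   F   F   F   F   T   F   F
  3   T   F   T   T   F   T   F   F   F   T   F   T
  4   T   F   T   T   T   T   T   T   F   T   F   T
  5   T   F   T   T   T   T   T   T   T   T   F   T
  6   T   F   T   T   T   T   T   T   T   T   T   T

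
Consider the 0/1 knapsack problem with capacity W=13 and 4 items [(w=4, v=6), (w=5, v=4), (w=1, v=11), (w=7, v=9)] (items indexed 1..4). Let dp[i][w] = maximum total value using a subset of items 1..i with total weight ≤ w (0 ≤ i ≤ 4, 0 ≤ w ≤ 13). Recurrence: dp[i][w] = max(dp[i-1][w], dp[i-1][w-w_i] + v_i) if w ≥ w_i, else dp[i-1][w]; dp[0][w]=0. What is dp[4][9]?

20

i\w   0   1   2   3   4   5   6   7   8   9  10  11  12  13
  0   0   0   0   0   0   0   0   0   0   0   0   0   0   0
  1   0   0   0   0   6   6   6   6   6   6   6   6   6   6
  2   0   0   0   0   6   6   6   6   6  10  10  10  10  10
  3   0  11  11  11  11  17  17  17  17  17  21  21  21  21
  4   0  11  11  11  11  17  17  17  20  20  21  21  26  26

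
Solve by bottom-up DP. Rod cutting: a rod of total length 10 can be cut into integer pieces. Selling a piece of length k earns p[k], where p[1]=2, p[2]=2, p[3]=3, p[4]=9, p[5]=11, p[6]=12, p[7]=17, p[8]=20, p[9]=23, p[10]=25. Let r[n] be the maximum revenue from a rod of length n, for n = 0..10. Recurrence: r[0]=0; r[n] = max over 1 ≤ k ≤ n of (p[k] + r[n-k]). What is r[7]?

17

   n    0    1    2    3    4    5    6    7    8    9   10
r[n]    0    2    4    6    9   11   13   17   20   23   25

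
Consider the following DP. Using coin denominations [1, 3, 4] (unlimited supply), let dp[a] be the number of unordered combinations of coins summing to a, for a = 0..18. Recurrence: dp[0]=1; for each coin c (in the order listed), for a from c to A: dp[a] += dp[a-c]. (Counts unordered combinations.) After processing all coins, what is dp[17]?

18

after  coin     0     1     2     3     4     5     6     7     8     9    10    11    12    13    14    15    16    17    18
          1     1     1     1     1     1     1     1     1     1     1     1     1     1     1     1     1     1     1     1
          3     1     1     1     2     2     2     3     3     3     4     4     4     5     5     5     6     6     6     7
          4     1     1     1     2     3     3     4     5     6     7     8     9    11    12    13    15    17    18    20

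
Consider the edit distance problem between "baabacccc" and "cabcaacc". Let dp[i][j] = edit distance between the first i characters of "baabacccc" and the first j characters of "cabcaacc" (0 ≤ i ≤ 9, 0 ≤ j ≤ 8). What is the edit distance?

5

   ''  c  a  b  c  a  a  c  c
''  0  1  2  3  4  5  6  7  8
 b  1  1  2  2  3  4  5  6  7
 a  2  2  1  2  3  3  4  5  6
 a  3  3  2  2  3  3  3  4  5
 b  4  4  3  2  3  4  4  4  5
 a  5  5  4  3  3  3  4  5  5
 c  6  5  5  4  3  4  4  4  5
 c  7  6  6  5  4  4  5  4  4
 c  8  7  7  6  5  5  5  5  4
 c  9  8  8  7  6  6  6  5  5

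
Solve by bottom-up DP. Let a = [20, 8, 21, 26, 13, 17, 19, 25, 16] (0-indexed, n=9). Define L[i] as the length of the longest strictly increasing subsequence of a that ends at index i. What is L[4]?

   i    0    1    2    3    4    5    6    7    8
a[i]   20    8   21   26   13   17   19   25   16
L[i]    1    1    2    3    2    3    4    5    3

2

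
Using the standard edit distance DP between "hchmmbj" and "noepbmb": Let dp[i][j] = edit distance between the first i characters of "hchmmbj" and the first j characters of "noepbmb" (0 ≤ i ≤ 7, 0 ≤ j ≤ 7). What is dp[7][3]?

   ''  n  o  e  p  b  m  b
''  0  1  2  3  4  5  6  7
 h  1  1  2  3  4  5  6  7
 c  2  2  2  3  4  5  6  7
 h  3  3  3  3  4  5  6  7
 m  4  4  4  4  4  5  5  6
 m  5  5  5  5  5  5  5  6
 b  6  6  6  6  6  5  6  5
 j  7  7  7  7  7  6  6  6

7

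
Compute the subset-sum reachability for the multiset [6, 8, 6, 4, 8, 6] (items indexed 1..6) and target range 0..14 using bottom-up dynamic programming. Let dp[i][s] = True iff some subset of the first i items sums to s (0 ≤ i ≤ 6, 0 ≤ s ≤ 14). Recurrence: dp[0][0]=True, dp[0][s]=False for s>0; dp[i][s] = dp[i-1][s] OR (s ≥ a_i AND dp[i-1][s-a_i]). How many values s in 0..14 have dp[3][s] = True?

5

i\s   0   1   2   3   4   5   6   7   8   9  10  11  12  13  14
  0   T   F   F   F   F   F   F   F   F   F   F   F   F   F   F
  1   T   F   F   F   F   F   T   F   F   F   F   F   F   F   F
  2   T   F   F   F   F   F   T   F   T   F   F   F   F   F   T
  3   T   F   F   F   F   F   T   F   T   F   F   F   T   F   T
  4   T   F   F   F   T   F   T   F   T   F   T   F   T   F   T
  5   T   F   F   F   T   F   T   F   T   F   T   F   T   F   T
  6   T   F   F   F   T   F   T   F   T   F   T   F   T   F   T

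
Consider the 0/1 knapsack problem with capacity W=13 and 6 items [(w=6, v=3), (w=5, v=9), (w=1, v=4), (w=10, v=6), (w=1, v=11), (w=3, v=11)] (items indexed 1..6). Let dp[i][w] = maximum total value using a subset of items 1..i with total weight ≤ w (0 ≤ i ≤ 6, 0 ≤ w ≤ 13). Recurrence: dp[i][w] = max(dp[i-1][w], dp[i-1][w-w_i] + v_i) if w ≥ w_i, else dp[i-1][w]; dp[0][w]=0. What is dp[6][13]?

i\w   0   1   2   3   4   5   6   7   8   9  10  11  12  13
  0   0   0   0   0   0   0   0   0   0   0   0   0   0   0
  1   0   0   0   0   0   0   3   3   3   3   3   3   3   3
  2   0   0   0   0   0   9   9   9   9   9   9  12  12  12
  3   0   4   4   4   4   9  13  13  13  13  13  13  16  16
  4   0   4   4   4   4   9  13  13  13  13  13  13  16  16
  5   0  11  15  15  15  15  20  24  24  24  24  24  24  27
  6   0  11  15  15  22  26  26  26  26  31  35  35  35  35

35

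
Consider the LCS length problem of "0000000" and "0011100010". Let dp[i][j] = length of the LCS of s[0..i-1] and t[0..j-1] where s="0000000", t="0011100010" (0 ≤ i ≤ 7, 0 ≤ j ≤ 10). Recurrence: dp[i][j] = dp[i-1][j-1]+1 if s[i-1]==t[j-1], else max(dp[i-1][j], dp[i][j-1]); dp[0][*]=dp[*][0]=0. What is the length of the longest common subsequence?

   ''  0  0  1  1  1  0  0  0  1  0
''  0  0  0  0  0  0  0  0  0  0  0
 0  0  1  1  1  1  1  1  1  1  1  1
 0  0  1  2  2  2  2  2  2  2  2  2
 0  0  1  2  2  2  2  3  3  3  3  3
 0  0  1  2  2  2  2  3  4  4  4  4
 0  0  1  2  2  2  2  3  4  5  5  5
 0  0  1  2  2  2  2  3  4  5  5  6
 0  0  1  2  2  2  2  3  4  5  5  6

6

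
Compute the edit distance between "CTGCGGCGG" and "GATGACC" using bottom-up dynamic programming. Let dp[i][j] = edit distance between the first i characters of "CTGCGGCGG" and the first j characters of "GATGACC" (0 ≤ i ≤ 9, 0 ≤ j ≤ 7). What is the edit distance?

   ''  G  A  T  G  A  C  C
''  0  1  2  3  4  5  6  7
 C  1  1  2  3  4  5  5  6
 T  2  2  2  2  3  4  5  6
 G  3  2  3  3  2  3  4  5
 C  4  3  3  4  3  3  3  4
 G  5  4  4  4  4  4  4  4
 G  6  5  5  5  4  5  5  5
 C  7  6  6  6  5  5  5  5
 G  8  7  7  7  6  6  6  6
 G  9  8  8  8  7  7  7  7

7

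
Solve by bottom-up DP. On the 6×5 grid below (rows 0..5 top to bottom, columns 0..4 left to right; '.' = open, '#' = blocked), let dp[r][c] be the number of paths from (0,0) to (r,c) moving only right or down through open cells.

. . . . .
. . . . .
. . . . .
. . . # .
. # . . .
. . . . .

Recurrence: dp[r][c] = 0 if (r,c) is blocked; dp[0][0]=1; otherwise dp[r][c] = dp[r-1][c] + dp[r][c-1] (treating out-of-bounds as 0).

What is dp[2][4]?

15

r\c   0   1   2   3   4
  0   1   1   1   1   1
  1   1   2   3   4   5
  2   1   3   6  10  15
  3   1   4  10   0  15
  4   1   0  10  10  25
  5   1   1  11  21  46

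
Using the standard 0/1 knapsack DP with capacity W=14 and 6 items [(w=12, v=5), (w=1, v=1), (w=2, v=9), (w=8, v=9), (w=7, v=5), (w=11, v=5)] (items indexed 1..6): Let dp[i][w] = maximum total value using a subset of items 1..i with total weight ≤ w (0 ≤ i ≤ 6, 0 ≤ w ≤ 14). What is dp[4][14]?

19

i\w   0   1   2   3   4   5   6   7   8   9  10  11  12  13  14
  0   0   0   0   0   0   0   0   0   0   0   0   0   0   0   0
  1   0   0   0   0   0   0   0   0   0   0   0   0   5   5   5
  2   0   1   1   1   1   1   1   1   1   1   1   1   5   6   6
  3   0   1   9  10  10  10  10  10  10  10  10  10  10  10  14
  4   0   1   9  10  10  10  10  10  10  10  18  19  19  19  19
  5   0   1   9  10  10  10  10  10  10  14  18  19  19  19  19
  6   0   1   9  10  10  10  10  10  10  14  18  19  19  19  19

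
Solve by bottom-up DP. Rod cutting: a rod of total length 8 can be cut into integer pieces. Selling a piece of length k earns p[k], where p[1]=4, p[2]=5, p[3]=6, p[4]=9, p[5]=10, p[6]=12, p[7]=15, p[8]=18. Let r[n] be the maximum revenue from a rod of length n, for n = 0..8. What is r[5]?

20

   n    0    1    2    3    4    5    6    7    8
r[n]    0    4    8   12   16   20   24   28   32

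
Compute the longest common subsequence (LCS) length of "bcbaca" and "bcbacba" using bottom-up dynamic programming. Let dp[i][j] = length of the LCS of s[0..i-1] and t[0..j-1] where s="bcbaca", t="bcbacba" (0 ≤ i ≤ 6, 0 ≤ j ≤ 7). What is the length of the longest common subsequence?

   ''  b  c  b  a  c  b  a
''  0  0  0  0  0  0  0  0
 b  0  1  1  1  1  1  1  1
 c  0  1  2  2  2  2  2  2
 b  0  1  2  3  3  3  3  3
 a  0  1  2  3  4  4  4  4
 c  0  1  2  3  4  5  5  5
 a  0  1  2  3  4  5  5  6

6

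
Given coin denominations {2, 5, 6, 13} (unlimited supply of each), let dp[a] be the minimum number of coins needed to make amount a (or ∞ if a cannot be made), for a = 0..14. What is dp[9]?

3

 a  0  1  2  3  4  5  6  7  8  9 10 11 12 13 14
dp  0  -  1  -  2  1  1  2  2  3  2  2  2  1  3
(- denotes ∞ / unreachable)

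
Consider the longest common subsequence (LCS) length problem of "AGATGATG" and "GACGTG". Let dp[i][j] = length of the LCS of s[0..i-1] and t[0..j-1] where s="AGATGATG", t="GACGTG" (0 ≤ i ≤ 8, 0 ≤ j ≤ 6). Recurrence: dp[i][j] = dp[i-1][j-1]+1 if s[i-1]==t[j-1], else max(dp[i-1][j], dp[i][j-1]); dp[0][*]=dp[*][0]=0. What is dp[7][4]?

   ''  G  A  C  G  T  G
''  0  0  0  0  0  0  0
 A  0  0  1  1  1  1  1
 G  0  1  1  1  2  2  2
 A  0  1  2  2  2  2  2
 T  0  1  2  2  2  3  3
 G  0  1  2  2  3  3  4
 A  0  1  2  2  3  3  4
 T  0  1  2  2  3  4  4
 G  0  1  2  2  3  4  5

3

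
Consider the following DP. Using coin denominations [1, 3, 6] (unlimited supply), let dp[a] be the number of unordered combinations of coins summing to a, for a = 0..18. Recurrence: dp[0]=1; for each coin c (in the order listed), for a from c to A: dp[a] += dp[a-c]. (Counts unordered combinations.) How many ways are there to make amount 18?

after  coin     0     1     2     3     4     5     6     7     8     9    10    11    12    13    14    15    16    17    18
          1     1     1     1     1     1     1     1     1     1     1     1     1     1     1     1     1     1     1     1
          3     1     1     1     2     2     2     3     3     3     4     4     4     5     5     5     6     6     6     7
          6     1     1     1     2     2     2     4     4     4     6     6     6     9     9     9    12    12    12    16

16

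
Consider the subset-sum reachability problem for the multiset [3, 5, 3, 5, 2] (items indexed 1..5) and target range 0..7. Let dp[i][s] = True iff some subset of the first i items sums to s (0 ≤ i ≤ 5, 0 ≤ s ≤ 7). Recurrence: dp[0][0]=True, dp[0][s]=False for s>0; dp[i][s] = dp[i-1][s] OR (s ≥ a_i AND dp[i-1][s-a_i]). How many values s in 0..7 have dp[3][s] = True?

i\s   0   1   2   3   4   5   6   7
  0   T   F   F   F   F   F   F   F
  1   T   F   F   T   F   F   F   F
  2   T   F   F   T   F   T   F   F
  3   T   F   F   T   F   T   T   F
  4   T   F   F   T   F   T   T   F
  5   T   F   T   T   F   T   T   T

4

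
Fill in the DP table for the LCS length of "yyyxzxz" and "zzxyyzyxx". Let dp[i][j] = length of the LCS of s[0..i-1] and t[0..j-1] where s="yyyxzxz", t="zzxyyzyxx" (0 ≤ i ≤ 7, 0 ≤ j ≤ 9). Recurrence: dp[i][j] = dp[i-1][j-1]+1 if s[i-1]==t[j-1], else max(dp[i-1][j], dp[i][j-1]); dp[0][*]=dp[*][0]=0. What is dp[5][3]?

   ''  z  z  x  y  y  z  y  x  x
''  0  0  0  0  0  0  0  0  0  0
 y  0  0  0  0  1  1  1  1  1  1
 y  0  0  0  0  1  2  2  2  2  2
 y  0  0  0  0  1  2  2  3  3  3
 x  0  0  0  1  1  2  2  3  4  4
 z  0  1  1  1  1  2  3  3  4  4
 x  0  1  1  2  2  2  3  3  4  5
 z  0  1  2  2  2  2  3  3  4  5

1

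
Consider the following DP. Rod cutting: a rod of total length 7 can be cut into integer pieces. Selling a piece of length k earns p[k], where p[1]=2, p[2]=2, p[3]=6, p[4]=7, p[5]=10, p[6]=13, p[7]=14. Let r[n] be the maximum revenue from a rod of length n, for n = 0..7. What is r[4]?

   n    0    1    2    3    4    5    6    7
r[n]    0    2    4    6    8   10   13   15

8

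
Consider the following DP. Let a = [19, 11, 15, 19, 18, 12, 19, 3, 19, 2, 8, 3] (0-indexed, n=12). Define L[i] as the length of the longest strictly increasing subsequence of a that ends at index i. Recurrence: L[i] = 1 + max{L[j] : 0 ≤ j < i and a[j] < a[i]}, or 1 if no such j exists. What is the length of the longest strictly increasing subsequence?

   i    0    1    2    3    4    5    6    7    8    9   10   11
a[i]   19   11   15   19   18   12   19    3   19    2    8    3
L[i]    1    1    2    3    3    2    4    1    4    1    2    2

4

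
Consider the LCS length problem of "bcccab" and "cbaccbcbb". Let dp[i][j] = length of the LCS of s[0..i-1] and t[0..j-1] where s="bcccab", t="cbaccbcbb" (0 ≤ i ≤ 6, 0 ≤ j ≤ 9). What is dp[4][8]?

4

   ''  c  b  a  c  c  b  c  b  b
''  0  0  0  0  0  0  0  0  0  0
 b  0  0  1  1  1  1  1  1  1  1
 c  0  1  1  1  2  2  2  2  2  2
 c  0  1  1  1  2  3  3  3  3  3
 c  0  1  1  1  2  3  3  4  4  4
 a  0  1  1  2  2  3  3  4  4  4
 b  0  1  2  2  2  3  4  4  5  5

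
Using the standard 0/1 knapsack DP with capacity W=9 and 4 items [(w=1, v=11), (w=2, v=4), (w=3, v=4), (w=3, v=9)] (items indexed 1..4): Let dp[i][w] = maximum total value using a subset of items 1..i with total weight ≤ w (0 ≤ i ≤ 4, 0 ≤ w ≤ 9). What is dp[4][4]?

20

i\w   0   1   2   3   4   5   6   7   8   9
  0   0   0   0   0   0   0   0   0   0   0
  1   0  11  11  11  11  11  11  11  11  11
  2   0  11  11  15  15  15  15  15  15  15
  3   0  11  11  15  15  15  19  19  19  19
  4   0  11  11  15  20  20  24  24  24  28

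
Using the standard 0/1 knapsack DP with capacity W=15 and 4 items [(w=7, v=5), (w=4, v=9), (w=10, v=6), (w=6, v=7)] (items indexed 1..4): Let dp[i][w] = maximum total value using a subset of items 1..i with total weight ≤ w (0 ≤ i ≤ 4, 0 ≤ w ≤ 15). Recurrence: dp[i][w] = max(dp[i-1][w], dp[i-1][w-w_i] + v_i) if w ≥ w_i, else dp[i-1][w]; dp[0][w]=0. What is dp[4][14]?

16

i\w   0   1   2   3   4   5   6   7   8   9  10  11  12  13  14  15
  0   0   0   0   0   0   0   0   0   0   0   0   0   0   0   0   0
  1   0   0   0   0   0   0   0   5   5   5   5   5   5   5   5   5
  2   0   0   0   0   9   9   9   9   9   9   9  14  14  14  14  14
  3   0   0   0   0   9   9   9   9   9   9   9  14  14  14  15  15
  4   0   0   0   0   9   9   9   9   9   9  16  16  16  16  16  16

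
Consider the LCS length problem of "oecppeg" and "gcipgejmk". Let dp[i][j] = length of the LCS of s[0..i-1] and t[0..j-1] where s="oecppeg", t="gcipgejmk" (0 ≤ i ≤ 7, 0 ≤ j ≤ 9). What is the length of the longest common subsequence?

3

   ''  g  c  i  p  g  e  j  m  k
''  0  0  0  0  0  0  0  0  0  0
 o  0  0  0  0  0  0  0  0  0  0
 e  0  0  0  0  0  0  1  1  1  1
 c  0  0  1  1  1  1  1  1  1  1
 p  0  0  1  1  2  2  2  2  2  2
 p  0  0  1  1  2  2  2  2  2  2
 e  0  0  1  1  2  2  3  3  3  3
 g  0  1  1  1  2  3  3  3  3  3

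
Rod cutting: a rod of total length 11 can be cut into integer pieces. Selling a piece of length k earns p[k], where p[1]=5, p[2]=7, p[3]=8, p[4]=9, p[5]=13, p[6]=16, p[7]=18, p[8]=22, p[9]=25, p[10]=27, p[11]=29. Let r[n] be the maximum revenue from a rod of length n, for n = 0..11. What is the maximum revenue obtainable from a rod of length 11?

   n    0    1    2    3    4    5    6    7    8    9   10   11
r[n]    0    5   10   15   20   25   30   35   40   45   50   55

55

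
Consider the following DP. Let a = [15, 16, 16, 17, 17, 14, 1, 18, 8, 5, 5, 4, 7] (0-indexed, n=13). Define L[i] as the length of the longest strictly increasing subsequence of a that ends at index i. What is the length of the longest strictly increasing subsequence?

4

   i    0    1    2    3    4    5    6    7    8    9   10   11   12
a[i]   15   16   16   17   17   14    1   18    8    5    5    4    7
L[i]    1    2    2    3    3    1    1    4    2    2    2    2    3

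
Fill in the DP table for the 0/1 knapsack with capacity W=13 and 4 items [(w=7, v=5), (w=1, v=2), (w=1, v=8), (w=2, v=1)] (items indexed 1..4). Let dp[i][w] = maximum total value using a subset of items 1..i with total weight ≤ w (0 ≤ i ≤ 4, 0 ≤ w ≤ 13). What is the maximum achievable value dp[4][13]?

16

i\w   0   1   2   3   4   5   6   7   8   9  10  11  12  13
  0   0   0   0   0   0   0   0   0   0   0   0   0   0   0
  1   0   0   0   0   0   0   0   5   5   5   5   5   5   5
  2   0   2   2   2   2   2   2   5   7   7   7   7   7   7
  3   0   8  10  10  10  10  10  10  13  15  15  15  15  15
  4   0   8  10  10  11  11  11  11  13  15  15  16  16  16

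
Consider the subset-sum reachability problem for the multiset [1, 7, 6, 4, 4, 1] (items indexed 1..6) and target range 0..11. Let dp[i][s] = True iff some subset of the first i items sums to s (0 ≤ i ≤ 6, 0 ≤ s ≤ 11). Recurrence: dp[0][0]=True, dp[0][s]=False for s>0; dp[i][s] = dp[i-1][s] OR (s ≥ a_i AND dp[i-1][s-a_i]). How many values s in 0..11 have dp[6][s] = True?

i\s   0   1   2   3   4   5   6   7   8   9  10  11
  0   T   F   F   F   F   F   F   F   F   F   F   F
  1   T   T   F   F   F   F   F   F   F   F   F   F
  2   T   T   F   F   F   F   F   T   T   F   F   F
  3   T   T   F   F   F   F   T   T   T   F   F   F
  4   T   T   F   F   T   T   T   T   T   F   T   T
  5   T   T   F   F   T   T   T   T   T   T   T   T
  6   T   T   T   F   T   T   T   T   T   T   T   T

11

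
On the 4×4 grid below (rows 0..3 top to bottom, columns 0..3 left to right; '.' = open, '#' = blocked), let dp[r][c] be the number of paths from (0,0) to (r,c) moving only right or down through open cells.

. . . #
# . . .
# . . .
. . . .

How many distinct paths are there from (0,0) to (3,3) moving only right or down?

r\c   0   1   2   3
  0   1   1   1   0
  1   0   1   2   2
  2   0   1   3   5
  3   0   1   4   9

9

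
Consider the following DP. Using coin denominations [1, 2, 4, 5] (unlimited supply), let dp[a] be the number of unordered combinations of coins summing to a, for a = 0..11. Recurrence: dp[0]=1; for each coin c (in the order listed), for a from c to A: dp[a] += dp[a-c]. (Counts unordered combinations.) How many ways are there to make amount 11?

after  coin     0     1     2     3     4     5     6     7     8     9    10    11
          1     1     1     1     1     1     1     1     1     1     1     1     1
          2     1     1     2     2     3     3     4     4     5     5     6     6
          4     1     1     2     2     4     4     6     6     9     9    12    12
          5     1     1     2     2     4     5     7     8    11    13    17    19

19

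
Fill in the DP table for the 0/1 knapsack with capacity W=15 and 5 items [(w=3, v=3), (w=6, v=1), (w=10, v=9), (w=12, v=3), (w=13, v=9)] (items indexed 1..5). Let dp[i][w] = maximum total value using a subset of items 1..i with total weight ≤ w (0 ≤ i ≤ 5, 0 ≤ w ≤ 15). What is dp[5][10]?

9

i\w   0   1   2   3   4   5   6   7   8   9  10  11  12  13  14  15
  0   0   0   0   0   0   0   0   0   0   0   0   0   0   0   0   0
  1   0   0   0   3   3   3   3   3   3   3   3   3   3   3   3   3
  2   0   0   0   3   3   3   3   3   3   4   4   4   4   4   4   4
  3   0   0   0   3   3   3   3   3   3   4   9   9   9  12  12  12
  4   0   0   0   3   3   3   3   3   3   4   9   9   9  12  12  12
  5   0   0   0   3   3   3   3   3   3   4   9   9   9  12  12  12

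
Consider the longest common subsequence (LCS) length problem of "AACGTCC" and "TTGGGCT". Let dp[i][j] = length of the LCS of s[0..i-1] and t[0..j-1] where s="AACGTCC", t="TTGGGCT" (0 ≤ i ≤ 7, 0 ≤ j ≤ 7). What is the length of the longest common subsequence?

2

   ''  T  T  G  G  G  C  T
''  0  0  0  0  0  0  0  0
 A  0  0  0  0  0  0  0  0
 A  0  0  0  0  0  0  0  0
 C  0  0  0  0  0  0  1  1
 G  0  0  0  1  1  1  1  1
 T  0  1  1  1  1  1  1  2
 C  0  1  1  1  1  1  2  2
 C  0  1  1  1  1  1  2  2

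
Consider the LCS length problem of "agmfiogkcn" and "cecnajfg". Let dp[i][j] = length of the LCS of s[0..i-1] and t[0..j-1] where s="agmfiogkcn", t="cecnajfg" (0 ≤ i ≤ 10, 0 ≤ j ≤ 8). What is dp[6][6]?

   ''  c  e  c  n  a  j  f  g
''  0  0  0  0  0  0  0  0  0
 a  0  0  0  0  0  1  1  1  1
 g  0  0  0  0  0  1  1  1  2
 m  0  0  0  0  0  1  1  1  2
 f  0  0  0  0  0  1  1  2  2
 i  0  0  0  0  0  1  1  2  2
 o  0  0  0  0  0  1  1  2  2
 g  0  0  0  0  0  1  1  2  3
 k  0  0  0  0  0  1  1  2  3
 c  0  1  1  1  1  1  1  2  3
 n  0  1  1  1  2  2  2  2  3

1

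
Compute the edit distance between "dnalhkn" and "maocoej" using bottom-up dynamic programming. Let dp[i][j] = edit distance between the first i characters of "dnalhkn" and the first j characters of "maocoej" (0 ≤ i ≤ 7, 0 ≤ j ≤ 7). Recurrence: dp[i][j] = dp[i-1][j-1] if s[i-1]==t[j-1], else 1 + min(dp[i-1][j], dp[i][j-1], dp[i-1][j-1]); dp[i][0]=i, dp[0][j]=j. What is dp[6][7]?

7

   ''  m  a  o  c  o  e  j
''  0  1  2  3  4  5  6  7
 d  1  1  2  3  4  5  6  7
 n  2  2  2  3  4  5  6  7
 a  3  3  2  3  4  5  6  7
 l  4  4  3  3  4  5  6  7
 h  5  5  4  4  4  5  6  7
 k  6  6  5  5  5  5  6  7
 n  7  7  6  6  6  6  6  7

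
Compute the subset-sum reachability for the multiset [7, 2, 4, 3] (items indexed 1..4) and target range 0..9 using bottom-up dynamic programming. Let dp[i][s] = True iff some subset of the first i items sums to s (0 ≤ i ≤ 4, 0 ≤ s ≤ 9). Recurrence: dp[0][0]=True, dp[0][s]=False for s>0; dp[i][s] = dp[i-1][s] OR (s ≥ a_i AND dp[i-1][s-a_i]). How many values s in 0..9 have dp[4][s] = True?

8

i\s   0   1   2   3   4   5   6   7   8   9
  0   T   F   F   F   F   F   F   F   F   F
  1   T   F   F   F   F   F   F   T   F   F
  2   T   F   T   F   F   F   F   T   F   T
  3   T   F   T   F   T   F   T   T   F   T
  4   T   F   T   T   T   T   T   T   F   T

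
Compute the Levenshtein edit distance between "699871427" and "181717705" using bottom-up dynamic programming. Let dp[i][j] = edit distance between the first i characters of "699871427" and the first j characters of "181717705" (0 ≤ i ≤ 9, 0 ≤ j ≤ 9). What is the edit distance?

   ''  1  8  1  7  1  7  7  0  5
''  0  1  2  3  4  5  6  7  8  9
 6  1  1  2  3  4  5  6  7  8  9
 9  2  2  2  3  4  5  6  7  8  9
 9  3  3  3  3  4  5  6  7  8  9
 8  4  4  3  4  4  5  6  7  8  9
 7  5  5  4  4  4  5  5  6  7  8
 1  6  5  5  4  5  4  5  6  7  8
 4  7  6  6  5  5  5  5  6  7  8
 2  8  7  7  6  6  6  6  6  7  8
 7  9  8  8  7  6  7  6  6  7  8

8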